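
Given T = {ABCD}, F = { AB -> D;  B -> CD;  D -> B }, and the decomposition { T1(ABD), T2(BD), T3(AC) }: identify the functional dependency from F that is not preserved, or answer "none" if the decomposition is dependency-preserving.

Check B → CD: no single fragment contains all of {BCD}, and the restricted closure of {B} across the fragments never reaches {CD}.
AB → D is preserved.
D → B is preserved.

B -> CD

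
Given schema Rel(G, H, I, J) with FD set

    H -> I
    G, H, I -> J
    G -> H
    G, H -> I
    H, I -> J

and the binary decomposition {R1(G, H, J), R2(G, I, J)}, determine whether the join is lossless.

Common attributes: R1 ∩ R2 = {G, J}.
Closure of {G, J}: G → H applies, adding H; G, H → I applies, adding I. So (G, J)⁺ = {G, H, I, J}.
This closure contains every attribute of R1, so R1 ∩ R2 → R1. The join is lossless.

Yes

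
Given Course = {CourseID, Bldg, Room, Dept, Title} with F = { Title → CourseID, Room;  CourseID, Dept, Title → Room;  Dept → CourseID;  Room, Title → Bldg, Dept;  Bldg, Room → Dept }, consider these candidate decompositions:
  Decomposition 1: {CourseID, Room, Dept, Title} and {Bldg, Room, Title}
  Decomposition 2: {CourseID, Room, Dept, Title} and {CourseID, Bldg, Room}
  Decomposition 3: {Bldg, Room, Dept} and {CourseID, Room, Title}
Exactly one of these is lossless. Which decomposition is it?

Decomposition 1

Decomposition 1: common = {Room, Title}, closure = {CourseID, Bldg, Room, Dept, Title} → lossless.
Decomposition 2: common = {CourseID, Room}, closure = {CourseID, Room} → lossy.
Decomposition 3: common = {Room}, closure = {Room} → lossy.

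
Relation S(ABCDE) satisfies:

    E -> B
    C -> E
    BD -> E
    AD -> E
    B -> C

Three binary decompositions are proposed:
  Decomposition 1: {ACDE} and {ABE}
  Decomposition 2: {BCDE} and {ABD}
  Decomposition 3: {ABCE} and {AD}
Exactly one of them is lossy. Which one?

Decomposition 1: common = {AE}, closure = {ABCE} → lossless.
Decomposition 2: common = {BD}, closure = {BCDE} → lossless.
Decomposition 3: common = {A}, closure = {A} → lossy.

Decomposition 3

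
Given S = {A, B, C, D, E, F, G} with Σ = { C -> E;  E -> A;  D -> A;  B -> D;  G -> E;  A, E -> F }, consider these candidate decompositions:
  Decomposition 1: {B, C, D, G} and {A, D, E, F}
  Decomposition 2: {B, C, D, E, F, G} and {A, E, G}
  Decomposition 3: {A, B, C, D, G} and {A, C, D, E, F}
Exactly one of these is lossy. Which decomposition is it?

Decomposition 1: common = {D}, closure = {A, D} → lossy.
Decomposition 2: common = {E, G}, closure = {A, E, F, G} → lossless.
Decomposition 3: common = {A, C, D}, closure = {A, C, D, E, F} → lossless.

Decomposition 1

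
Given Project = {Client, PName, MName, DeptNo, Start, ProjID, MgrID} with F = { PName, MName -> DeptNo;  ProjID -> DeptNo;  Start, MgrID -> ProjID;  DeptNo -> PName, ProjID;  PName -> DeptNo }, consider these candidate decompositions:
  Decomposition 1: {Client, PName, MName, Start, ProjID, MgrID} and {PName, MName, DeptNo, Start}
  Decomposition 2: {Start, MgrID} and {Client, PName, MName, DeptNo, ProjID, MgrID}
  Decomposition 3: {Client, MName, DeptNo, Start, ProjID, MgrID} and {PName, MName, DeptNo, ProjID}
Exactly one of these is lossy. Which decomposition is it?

Decomposition 1: common = {PName, MName, Start}, closure = {PName, MName, DeptNo, Start, ProjID} → lossless.
Decomposition 2: common = {MgrID}, closure = {MgrID} → lossy.
Decomposition 3: common = {MName, DeptNo, ProjID}, closure = {PName, MName, DeptNo, ProjID} → lossless.

Decomposition 2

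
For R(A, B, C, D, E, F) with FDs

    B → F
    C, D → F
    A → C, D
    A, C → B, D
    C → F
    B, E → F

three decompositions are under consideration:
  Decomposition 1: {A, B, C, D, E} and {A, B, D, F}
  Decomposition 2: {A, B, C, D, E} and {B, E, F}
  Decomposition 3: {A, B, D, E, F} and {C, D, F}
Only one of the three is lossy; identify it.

Decomposition 1: common = {A, B, D}, closure = {A, B, C, D, F} → lossless.
Decomposition 2: common = {B, E}, closure = {B, E, F} → lossless.
Decomposition 3: common = {D, F}, closure = {D, F} → lossy.

Decomposition 3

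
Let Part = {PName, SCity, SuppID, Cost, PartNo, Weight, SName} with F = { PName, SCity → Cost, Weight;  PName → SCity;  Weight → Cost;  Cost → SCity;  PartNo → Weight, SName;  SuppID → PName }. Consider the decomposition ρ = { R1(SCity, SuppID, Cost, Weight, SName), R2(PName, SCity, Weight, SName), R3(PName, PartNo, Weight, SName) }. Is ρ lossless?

No

Chase test. Columns are PName, SCity, SuppID, Cost, PartNo, Weight, SName; row i has aⱼ where attribute j ∈ Ri, else bᵢⱼ.
Initial tableau (one row per fragment):
  row 1: b11 a2 a3 a4 b15 a6 a7
  row 2: a1 a2 b23 b24 b25 a6 a7
  row 3: a1 b32 b33 b34 a5 a6 a7
Rows 2 and 3 agree on PName; apply PName→SCity and equate their SCity entries.
Rows 1 and 2 agree on Weight; apply Weight→Cost and equate their Cost entries.
Rows 1 and 3 agree on Weight; apply Weight→Cost and equate their Cost entries.
No row becomes fully distinguished — the join is lossy.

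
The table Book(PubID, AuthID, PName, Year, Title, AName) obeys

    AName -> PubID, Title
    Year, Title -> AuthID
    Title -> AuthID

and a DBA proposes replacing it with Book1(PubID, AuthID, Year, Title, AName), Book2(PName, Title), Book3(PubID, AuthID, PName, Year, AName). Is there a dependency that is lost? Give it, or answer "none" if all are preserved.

none

AName → PubID, Title lies within Book1.
Year, Title → AuthID lies within Book1.
Title → AuthID lies within Book1.
Every dependency is enforceable on the fragments, so the decomposition is dependency-preserving.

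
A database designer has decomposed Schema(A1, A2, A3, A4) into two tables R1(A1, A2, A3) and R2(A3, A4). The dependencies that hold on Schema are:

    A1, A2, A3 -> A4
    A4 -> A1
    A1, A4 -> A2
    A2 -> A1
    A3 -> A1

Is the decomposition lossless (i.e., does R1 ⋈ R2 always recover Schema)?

No

Common attributes: R1 ∩ R2 = {A3}.
Closure of {A3}: A3 → A1 applies, adding A1. So (A3)⁺ = {A1, A3}.
The closure contains neither all of R1 = {A1, A2, A3} nor all of R2 = {A3, A4}, so the common attributes are not a superkey of either fragment. The join is lossy.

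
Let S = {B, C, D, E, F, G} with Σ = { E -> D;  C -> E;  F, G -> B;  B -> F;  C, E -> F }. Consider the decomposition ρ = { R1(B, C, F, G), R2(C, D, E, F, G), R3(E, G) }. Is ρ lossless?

Chase test. Columns are B, C, D, E, F, G; row i has aⱼ where attribute j ∈ Ri, else bᵢⱼ.
Initial tableau (one row per fragment):
  row 1: a1 a2 b13 b14 a5 a6
  row 2: b21 a2 a3 a4 a5 a6
  row 3: b31 b32 b33 a4 b35 a6
Rows 2 and 3 agree on E; apply E→D and equate their D entries.
Rows 1 and 2 agree on C; apply C→E and equate their E entries.
Rows 1 and 2 agree on F, G; apply F, G→B and equate their B entries.
Rows 1 and 2 agree on E; apply E→D and equate their D entries.
Row 1 is now all distinguished symbols — the join is lossless.

Yes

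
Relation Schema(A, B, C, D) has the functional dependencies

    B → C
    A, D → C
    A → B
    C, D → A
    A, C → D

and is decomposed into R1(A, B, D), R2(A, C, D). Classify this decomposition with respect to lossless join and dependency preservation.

lossless but not dependency-preserving

Lossless test: (A, D)⁺ = {A, B, C, D}, which contains all of one fragment — lossless.
Dependency preservation: the restricted closure of {B} across the fragments never reaches {C}, so B → C cannot be enforced without a join — not preserved.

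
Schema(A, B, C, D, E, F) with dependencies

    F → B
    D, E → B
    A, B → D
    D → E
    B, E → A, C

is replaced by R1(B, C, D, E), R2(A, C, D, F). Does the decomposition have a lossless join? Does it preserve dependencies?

lossless but not dependency-preserving

Lossless test: (C, D)⁺ = {A, B, C, D, E}, which contains all of one fragment — lossless.
Dependency preservation: the restricted closure of {F} across the fragments never reaches {B}, so F → B cannot be enforced without a join — not preserved.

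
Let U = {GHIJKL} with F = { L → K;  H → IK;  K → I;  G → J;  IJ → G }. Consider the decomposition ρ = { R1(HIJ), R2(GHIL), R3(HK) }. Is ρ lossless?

No

Chase test. Columns are GHIJKL; row i has aⱼ where attribute j ∈ Ri, else bᵢⱼ.
Initial tableau (one row per fragment):
  row 1: b11 a2 a3 a4 b15 b16
  row 2: a1 a2 a3 b24 b25 a6
  row 3: b31 a2 b33 b34 a5 b36
Rows 1 and 2 agree on H; apply H→IK and equate their IK entries.
Rows 1 and 3 agree on H; apply H→IK and equate their IK entries.
No row becomes fully distinguished — the join is lossy.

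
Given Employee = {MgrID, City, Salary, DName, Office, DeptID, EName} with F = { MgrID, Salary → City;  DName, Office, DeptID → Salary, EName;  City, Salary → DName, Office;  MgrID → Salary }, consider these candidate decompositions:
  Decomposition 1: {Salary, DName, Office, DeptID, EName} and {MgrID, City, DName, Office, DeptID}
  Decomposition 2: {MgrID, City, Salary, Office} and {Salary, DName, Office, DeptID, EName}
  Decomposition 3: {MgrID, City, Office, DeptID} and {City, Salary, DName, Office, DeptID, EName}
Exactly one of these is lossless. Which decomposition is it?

Decomposition 1

Decomposition 1: common = {DName, Office, DeptID}, closure = {Salary, DName, Office, DeptID, EName} → lossless.
Decomposition 2: common = {Salary, Office}, closure = {Salary, Office} → lossy.
Decomposition 3: common = {City, Office, DeptID}, closure = {City, Office, DeptID} → lossy.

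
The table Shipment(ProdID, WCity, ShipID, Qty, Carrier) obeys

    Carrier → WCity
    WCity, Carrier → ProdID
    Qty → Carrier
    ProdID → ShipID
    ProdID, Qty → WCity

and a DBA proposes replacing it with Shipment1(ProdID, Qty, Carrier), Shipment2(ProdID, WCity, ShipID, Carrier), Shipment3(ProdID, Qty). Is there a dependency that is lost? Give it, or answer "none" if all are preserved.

Carrier → WCity lies within Shipment2.
WCity, Carrier → ProdID lies within Shipment2.
Qty → Carrier lies within Shipment1.
ProdID → ShipID lies within Shipment2.
ProdID, Qty → WCity: restricted closure across fragments reaches WCity.
Every dependency is enforceable on the fragments, so the decomposition is dependency-preserving.

none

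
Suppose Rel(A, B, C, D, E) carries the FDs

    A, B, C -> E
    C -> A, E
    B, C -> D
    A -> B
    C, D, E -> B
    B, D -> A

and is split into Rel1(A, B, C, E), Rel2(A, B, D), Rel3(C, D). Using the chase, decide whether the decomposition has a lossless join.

Yes

Chase test. Columns are A, B, C, D, E; row i has aⱼ where attribute j ∈ Reli, else bᵢⱼ.
Initial tableau (one row per fragment):
  row 1: a1 a2 a3 b14 a5
  row 2: a1 a2 b23 a4 b25
  row 3: b31 b32 a3 a4 b35
Rows 1 and 3 agree on C; apply C→A, E and equate their A, E entries.
Rows 1 and 3 agree on A; apply A→B and equate their B entries.
Rows 1 and 3 agree on B, C; apply B, C→D and equate their D entries.
Row 1 is now all distinguished symbols — the join is lossless.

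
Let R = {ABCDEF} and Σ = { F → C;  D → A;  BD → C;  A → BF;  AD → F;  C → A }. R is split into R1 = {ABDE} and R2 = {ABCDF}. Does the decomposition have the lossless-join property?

Common attributes: R1 ∩ R2 = {ABD}.
Closure of {ABD}: BD → C applies, adding C; A → BF applies, adding F. So (ABD)⁺ = {ABCDF}.
This closure contains every attribute of R2, so R1 ∩ R2 → R2. The join is lossless.

Yes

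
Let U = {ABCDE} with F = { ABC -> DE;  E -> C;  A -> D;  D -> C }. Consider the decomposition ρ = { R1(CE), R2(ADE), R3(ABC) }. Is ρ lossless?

Chase test. Columns are ABCDE; row i has aⱼ where attribute j ∈ Ri, else bᵢⱼ.
Initial tableau (one row per fragment):
  row 1: b11 b12 a3 b14 a5
  row 2: a1 b22 b23 a4 a5
  row 3: a1 a2 a3 b34 b35
Rows 1 and 2 agree on E; apply E→C and equate their C entries.
Rows 2 and 3 agree on A; apply A→D and equate their D entries.
No row becomes fully distinguished — the join is lossy.

No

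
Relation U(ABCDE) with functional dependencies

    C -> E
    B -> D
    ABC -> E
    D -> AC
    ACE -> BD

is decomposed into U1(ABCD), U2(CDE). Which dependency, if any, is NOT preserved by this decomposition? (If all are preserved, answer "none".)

none

C → E lies within U2.
B → D lies within U1.
ABC → E: restricted closure across fragments reaches E.
D → AC lies within U1.
ACE → BD: restricted closure across fragments reaches BD.
Every dependency is enforceable on the fragments, so the decomposition is dependency-preserving.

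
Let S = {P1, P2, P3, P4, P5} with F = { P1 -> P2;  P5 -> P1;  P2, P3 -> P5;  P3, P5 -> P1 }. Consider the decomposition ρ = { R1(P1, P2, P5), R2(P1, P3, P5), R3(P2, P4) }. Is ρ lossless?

Chase test. Columns are P1, P2, P3, P4, P5; row i has aⱼ where attribute j ∈ Ri, else bᵢⱼ.
Initial tableau (one row per fragment):
  row 1: a1 a2 b13 b14 a5
  row 2: a1 b22 a3 b24 a5
  row 3: b31 a2 b33 a4 b35
Rows 1 and 2 agree on P1; apply P1→P2 and equate their P2 entries.
No row becomes fully distinguished — the join is lossy.

No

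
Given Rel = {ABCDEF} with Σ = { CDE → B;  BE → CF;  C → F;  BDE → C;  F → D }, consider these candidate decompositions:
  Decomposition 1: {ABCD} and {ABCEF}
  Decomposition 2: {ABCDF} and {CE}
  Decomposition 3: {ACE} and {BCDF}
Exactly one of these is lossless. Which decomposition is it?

Decomposition 1

Decomposition 1: common = {ABC}, closure = {ABCDF} → lossless.
Decomposition 2: common = {C}, closure = {CDF} → lossy.
Decomposition 3: common = {C}, closure = {CDF} → lossy.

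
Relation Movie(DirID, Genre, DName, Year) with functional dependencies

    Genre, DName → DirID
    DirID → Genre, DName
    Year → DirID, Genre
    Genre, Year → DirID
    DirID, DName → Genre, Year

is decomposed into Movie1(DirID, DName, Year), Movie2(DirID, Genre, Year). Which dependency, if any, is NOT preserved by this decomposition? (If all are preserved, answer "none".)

Genre, DName → DirID

Check Genre, DName → DirID: no single fragment contains all of {DirID, Genre, DName}, and the restricted closure of {Genre, DName} across the fragments never reaches {DirID}.
DirID → Genre, DName is preserved.
Year → DirID, Genre is preserved.
Genre, Year → DirID is preserved.
DirID, DName → Genre, Year is preserved.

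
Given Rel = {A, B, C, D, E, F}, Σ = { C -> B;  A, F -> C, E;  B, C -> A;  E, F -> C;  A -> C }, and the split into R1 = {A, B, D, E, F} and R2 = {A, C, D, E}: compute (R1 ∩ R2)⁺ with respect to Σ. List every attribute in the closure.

R1 ∩ R2 = {A, D, E}.
A → C applies, adding C
C → B applies, adding B
Closure: {A, B, C, D, E}.

A, B, C, D, E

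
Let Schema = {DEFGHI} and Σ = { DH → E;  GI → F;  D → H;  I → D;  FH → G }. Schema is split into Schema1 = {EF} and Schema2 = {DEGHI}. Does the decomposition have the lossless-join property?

Common attributes: Schema1 ∩ Schema2 = {E}.
No dependency enlarges {E}, so (E)⁺ = {E}.
The closure contains neither all of Schema1 = {EF} nor all of Schema2 = {DEGHI}, so the common attributes are not a superkey of either fragment. The join is lossy.

No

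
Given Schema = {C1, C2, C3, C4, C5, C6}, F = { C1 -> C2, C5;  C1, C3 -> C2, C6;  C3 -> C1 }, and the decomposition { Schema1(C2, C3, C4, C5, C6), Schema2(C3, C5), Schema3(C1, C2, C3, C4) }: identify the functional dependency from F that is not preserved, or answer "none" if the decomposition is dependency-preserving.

C1 -> C2, C5

Check C1 → C2, C5: no single fragment contains all of {C1, C2, C5}, and the restricted closure of {C1} across the fragments never reaches {C2, C5}.
C1, C3 → C2, C6 is preserved.
C3 → C1 is preserved.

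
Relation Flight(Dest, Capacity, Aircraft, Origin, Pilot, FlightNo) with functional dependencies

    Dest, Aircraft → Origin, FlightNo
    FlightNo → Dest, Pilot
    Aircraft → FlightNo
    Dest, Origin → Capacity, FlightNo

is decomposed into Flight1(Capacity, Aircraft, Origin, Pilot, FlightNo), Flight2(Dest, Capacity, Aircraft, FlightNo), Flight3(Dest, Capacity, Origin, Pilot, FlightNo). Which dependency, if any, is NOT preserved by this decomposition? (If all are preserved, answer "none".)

Dest, Aircraft → Origin, FlightNo: restricted closure across fragments reaches Origin, FlightNo.
FlightNo → Dest, Pilot lies within Flight3.
Aircraft → FlightNo lies within Flight1.
Dest, Origin → Capacity, FlightNo lies within Flight3.
Every dependency is enforceable on the fragments, so the decomposition is dependency-preserving.

none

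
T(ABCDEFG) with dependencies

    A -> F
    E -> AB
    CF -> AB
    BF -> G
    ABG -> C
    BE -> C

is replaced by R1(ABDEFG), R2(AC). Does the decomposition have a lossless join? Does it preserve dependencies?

Lossless test: (A)⁺ = {AF}, which is a superkey of neither fragment — lossy.
Dependency preservation: the restricted closure of {CF} across the fragments never reaches {AB}, so CF → AB cannot be enforced without a join — not preserved.

lossy and not dependency-preserving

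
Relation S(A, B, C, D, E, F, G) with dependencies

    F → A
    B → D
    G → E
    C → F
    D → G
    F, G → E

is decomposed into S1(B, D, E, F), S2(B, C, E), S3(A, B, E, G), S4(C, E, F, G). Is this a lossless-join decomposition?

No

Chase test. Columns are A, B, C, D, E, F, G; row i has aⱼ where attribute j ∈ Si, else bᵢⱼ.
Initial tableau (one row per fragment):
  row 1: b11 a2 b13 a4 a5 a6 b17
  row 2: b21 a2 a3 b24 a5 b26 b27
  row 3: a1 a2 b33 b34 a5 b36 a7
  row 4: b41 b42 a3 b44 a5 a6 a7
Rows 1 and 4 agree on F; apply F→A and equate their A entries.
Rows 1 and 2 agree on B; apply B→D and equate their D entries.
Rows 1 and 3 agree on B; apply B→D and equate their D entries.
Rows 2 and 4 agree on C; apply C→F and equate their F entries.
Rows 1 and 2 agree on D; apply D→G and equate their G entries.
Rows 1 and 3 agree on D; apply D→G and equate their G entries.
Rows 1 and 2 agree on F; apply F→A and equate their A entries.
No row becomes fully distinguished — the join is lossy.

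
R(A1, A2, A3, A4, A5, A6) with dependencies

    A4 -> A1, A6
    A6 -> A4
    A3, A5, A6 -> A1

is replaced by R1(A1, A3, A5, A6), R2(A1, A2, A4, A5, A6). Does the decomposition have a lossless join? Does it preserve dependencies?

lossy but dependency-preserving

Lossless test: (A1, A5, A6)⁺ = {A1, A4, A5, A6}, which is a superkey of neither fragment — lossy.
Dependency preservation: every FD's attributes lie within a single fragment, so each can be enforced locally — preserved.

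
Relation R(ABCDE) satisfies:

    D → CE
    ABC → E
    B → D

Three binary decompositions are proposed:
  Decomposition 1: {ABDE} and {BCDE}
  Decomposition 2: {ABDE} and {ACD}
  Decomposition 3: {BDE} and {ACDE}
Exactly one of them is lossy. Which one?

Decomposition 1: common = {BDE}, closure = {BCDE} → lossless.
Decomposition 2: common = {AD}, closure = {ACDE} → lossless.
Decomposition 3: common = {DE}, closure = {CDE} → lossy.

Decomposition 3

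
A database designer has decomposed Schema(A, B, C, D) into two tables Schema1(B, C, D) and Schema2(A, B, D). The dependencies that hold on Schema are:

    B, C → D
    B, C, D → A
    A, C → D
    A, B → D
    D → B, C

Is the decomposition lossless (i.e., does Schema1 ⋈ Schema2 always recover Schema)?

Yes

Common attributes: Schema1 ∩ Schema2 = {B, D}.
Closure of {B, D}: D → B, C applies, adding C; B, C, D → A applies, adding A. So (B, D)⁺ = {A, B, C, D}.
This closure contains every attribute of Schema1, so Schema1 ∩ Schema2 → Schema1. The join is lossless.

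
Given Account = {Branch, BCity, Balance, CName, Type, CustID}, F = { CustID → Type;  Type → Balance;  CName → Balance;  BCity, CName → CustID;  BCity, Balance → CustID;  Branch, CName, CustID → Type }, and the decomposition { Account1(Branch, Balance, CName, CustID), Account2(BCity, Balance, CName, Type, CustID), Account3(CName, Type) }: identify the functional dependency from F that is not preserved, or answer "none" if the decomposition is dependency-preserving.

none

CustID → Type lies within Account2.
Type → Balance lies within Account2.
CName → Balance lies within Account1.
BCity, CName → CustID lies within Account2.
BCity, Balance → CustID lies within Account2.
Branch, CName, CustID → Type: restricted closure across fragments reaches Type.
Every dependency is enforceable on the fragments, so the decomposition is dependency-preserving.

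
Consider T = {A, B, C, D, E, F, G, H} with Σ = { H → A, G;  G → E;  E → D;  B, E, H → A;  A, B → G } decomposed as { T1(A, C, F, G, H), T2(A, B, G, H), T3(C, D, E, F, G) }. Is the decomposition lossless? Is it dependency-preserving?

Lossless test (chase): Rows 1 and 2 agree on G; apply G→E and equate their E entries. Rows 1 and 3 agree on G; apply G→E and equate their E entries. Rows 1 and 2 agree on E; apply E→D and equate their D entries. Rows 1 and 3 agree on E; apply E→D and equate their D entries. No row becomes fully distinguished — the join is lossy.
Dependency preservation: B, E, H → A is not contained in any single fragment, but the restricted closure of its left-hand side across the fragments still reaches the right-hand side; the remaining FDs each lie inside some fragment. All dependencies are preserved.

lossy but dependency-preserving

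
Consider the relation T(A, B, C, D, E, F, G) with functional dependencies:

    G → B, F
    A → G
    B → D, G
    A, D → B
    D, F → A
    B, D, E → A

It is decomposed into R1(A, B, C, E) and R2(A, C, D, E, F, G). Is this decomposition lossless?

Common attributes: R1 ∩ R2 = {A, C, E}.
Closure of {A, C, E}: A → G applies, adding G; G → B, F applies, adding B, F; B → D, G applies, adding D. So (A, C, E)⁺ = {A, B, C, D, E, F, G}.
This closure contains every attribute of R1, so R1 ∩ R2 → R1. The join is lossless.

Yes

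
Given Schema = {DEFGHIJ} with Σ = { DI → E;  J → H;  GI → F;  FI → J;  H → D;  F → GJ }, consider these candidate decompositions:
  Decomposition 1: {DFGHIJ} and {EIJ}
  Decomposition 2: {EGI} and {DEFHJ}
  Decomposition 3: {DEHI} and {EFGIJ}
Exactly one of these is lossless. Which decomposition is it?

Decomposition 1: common = {IJ}, closure = {DEHIJ} → lossless.
Decomposition 2: common = {E}, closure = {E} → lossy.
Decomposition 3: common = {EI}, closure = {EI} → lossy.

Decomposition 1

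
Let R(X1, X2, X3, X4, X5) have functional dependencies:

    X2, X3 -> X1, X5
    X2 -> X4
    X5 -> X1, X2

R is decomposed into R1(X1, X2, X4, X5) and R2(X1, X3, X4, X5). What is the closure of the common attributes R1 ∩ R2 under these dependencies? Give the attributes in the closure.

X1, X2, X4, X5

R1 ∩ R2 = {X1, X4, X5}.
X5 → X1, X2 applies, adding X2
Closure: {X1, X2, X4, X5}.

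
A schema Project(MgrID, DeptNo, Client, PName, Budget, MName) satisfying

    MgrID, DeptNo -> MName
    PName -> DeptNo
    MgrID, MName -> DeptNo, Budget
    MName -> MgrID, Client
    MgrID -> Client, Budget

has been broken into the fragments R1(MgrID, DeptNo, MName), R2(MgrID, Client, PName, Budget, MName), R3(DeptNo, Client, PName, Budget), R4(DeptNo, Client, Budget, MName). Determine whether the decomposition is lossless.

Chase test. Columns are MgrID, DeptNo, Client, PName, Budget, MName; row i has aⱼ where attribute j ∈ Ri, else bᵢⱼ.
Initial tableau (one row per fragment):
  row 1: a1 a2 b13 b14 b15 a6
  row 2: a1 b22 a3 a4 a5 a6
  row 3: b31 a2 a3 a4 a5 b36
  row 4: b41 a2 a3 b44 a5 a6
Rows 2 and 3 agree on PName; apply PName→DeptNo and equate their DeptNo entries.
Rows 1 and 2 agree on MgrID, MName; apply MgrID, MName→DeptNo, Budget and equate their DeptNo, Budget entries.
Rows 1 and 2 agree on MName; apply MName→MgrID, Client and equate their MgrID, Client entries.
Rows 1 and 4 agree on MName; apply MName→MgrID, Client and equate their MgrID, Client entries.
Row 2 is now all distinguished symbols — the join is lossless.

Yes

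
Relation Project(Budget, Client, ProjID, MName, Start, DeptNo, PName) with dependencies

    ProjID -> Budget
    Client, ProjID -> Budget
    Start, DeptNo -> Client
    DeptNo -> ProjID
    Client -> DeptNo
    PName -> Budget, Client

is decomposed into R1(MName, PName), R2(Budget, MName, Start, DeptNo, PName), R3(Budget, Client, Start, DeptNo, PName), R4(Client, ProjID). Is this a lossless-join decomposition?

Chase test. Columns are Budget, Client, ProjID, MName, Start, DeptNo, PName; row i has aⱼ where attribute j ∈ Ri, else bᵢⱼ.
Initial tableau (one row per fragment):
  row 1: b11 b12 b13 a4 b15 b16 a7
  row 2: a1 b22 b23 a4 a5 a6 a7
  row 3: a1 a2 b33 b34 a5 a6 a7
  row 4: b41 a2 a3 b44 b45 b46 b47
Rows 2 and 3 agree on Start, DeptNo; apply Start, DeptNo→Client and equate their Client entries.
Rows 2 and 3 agree on DeptNo; apply DeptNo→ProjID and equate their ProjID entries.
Rows 2 and 4 agree on Client; apply Client→DeptNo and equate their DeptNo entries.
Rows 1 and 2 agree on PName; apply PName→Budget, Client and equate their Budget, Client entries.
Rows 2 and 4 agree on DeptNo; apply DeptNo→ProjID and equate their ProjID entries.
Rows 1 and 2 agree on Client; apply Client→DeptNo and equate their DeptNo entries.
Rows 2 and 4 agree on ProjID; apply ProjID→Budget and equate their Budget entries.
Rows 1 and 2 agree on DeptNo; apply DeptNo→ProjID and equate their ProjID entries.
Row 2 is now all distinguished symbols — the join is lossless.

Yes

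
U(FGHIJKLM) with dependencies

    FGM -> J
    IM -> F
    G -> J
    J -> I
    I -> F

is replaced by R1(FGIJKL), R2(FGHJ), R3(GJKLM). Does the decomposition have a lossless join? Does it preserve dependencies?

Lossless test (chase): Rows 1 and 2 agree on J; apply J→I and equate their I entries. Rows 1 and 3 agree on J; apply J→I and equate their I entries. Rows 1 and 3 agree on I; apply I→F and equate their F entries. No row becomes fully distinguished — the join is lossy.
Dependency preservation: FGM → J; IM → F are not contained in any single fragment, but the restricted closure of each left-hand side across the fragments still reaches the right-hand side; the remaining FDs each lie inside some fragment. All dependencies are preserved.

lossy but dependency-preserving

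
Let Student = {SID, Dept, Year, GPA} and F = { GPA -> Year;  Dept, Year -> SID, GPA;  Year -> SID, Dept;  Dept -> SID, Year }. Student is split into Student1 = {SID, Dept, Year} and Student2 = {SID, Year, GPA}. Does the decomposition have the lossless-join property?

Common attributes: Student1 ∩ Student2 = {SID, Year}.
Closure of {SID, Year}: Year → SID, Dept applies, adding Dept; Dept, Year → SID, GPA applies, adding GPA. So (SID, Year)⁺ = {SID, Dept, Year, GPA}.
This closure contains every attribute of Student1, so Student1 ∩ Student2 → Student1. The join is lossless.

Yes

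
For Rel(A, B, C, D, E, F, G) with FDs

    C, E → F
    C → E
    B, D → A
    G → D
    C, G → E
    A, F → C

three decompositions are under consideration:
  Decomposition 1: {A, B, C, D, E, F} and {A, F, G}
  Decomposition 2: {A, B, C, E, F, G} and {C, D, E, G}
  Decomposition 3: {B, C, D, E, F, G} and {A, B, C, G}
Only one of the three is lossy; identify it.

Decomposition 1

Decomposition 1: common = {A, F}, closure = {A, C, E, F} → lossy.
Decomposition 2: common = {C, E, G}, closure = {C, D, E, F, G} → lossless.
Decomposition 3: common = {B, C, G}, closure = {A, B, C, D, E, F, G} → lossless.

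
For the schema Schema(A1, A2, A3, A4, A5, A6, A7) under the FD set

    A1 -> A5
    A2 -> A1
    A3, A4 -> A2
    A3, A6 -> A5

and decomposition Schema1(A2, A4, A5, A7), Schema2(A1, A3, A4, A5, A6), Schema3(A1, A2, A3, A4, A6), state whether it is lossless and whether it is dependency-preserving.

lossy but dependency-preserving

Lossless test (chase): Rows 2 and 3 agree on A1; apply A1→A5 and equate their A5 entries. Rows 1 and 3 agree on A2; apply A2→A1 and equate their A1 entries. Rows 2 and 3 agree on A3, A4; apply A3, A4→A2 and equate their A2 entries. No row becomes fully distinguished — the join is lossy.
Dependency preservation: every FD's attributes lie within a single fragment, so each can be enforced locally — preserved.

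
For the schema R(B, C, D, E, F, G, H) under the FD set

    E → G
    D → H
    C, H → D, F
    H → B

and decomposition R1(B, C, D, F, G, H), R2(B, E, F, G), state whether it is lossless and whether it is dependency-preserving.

lossy but dependency-preserving

Lossless test: (B, F, G)⁺ = {B, F, G}, which is a superkey of neither fragment — lossy.
Dependency preservation: every FD's attributes lie within a single fragment, so each can be enforced locally — preserved.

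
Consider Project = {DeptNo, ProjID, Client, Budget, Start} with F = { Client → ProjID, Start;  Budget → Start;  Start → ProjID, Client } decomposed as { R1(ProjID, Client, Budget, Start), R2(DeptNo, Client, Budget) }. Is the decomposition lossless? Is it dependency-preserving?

Lossless test: (Client, Budget)⁺ = {ProjID, Client, Budget, Start}, which contains all of one fragment — lossless.
Dependency preservation: every FD's attributes lie within a single fragment, so each can be enforced locally — preserved.

lossless and dependency-preserving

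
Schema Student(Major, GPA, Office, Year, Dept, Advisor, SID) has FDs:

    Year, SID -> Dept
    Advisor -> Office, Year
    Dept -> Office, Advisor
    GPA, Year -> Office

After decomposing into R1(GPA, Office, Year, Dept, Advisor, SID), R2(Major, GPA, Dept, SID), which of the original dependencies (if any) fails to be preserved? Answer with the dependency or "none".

none

Year, SID → Dept lies within R1.
Advisor → Office, Year lies within R1.
Dept → Office, Advisor lies within R1.
GPA, Year → Office lies within R1.
Every dependency is enforceable on the fragments, so the decomposition is dependency-preserving.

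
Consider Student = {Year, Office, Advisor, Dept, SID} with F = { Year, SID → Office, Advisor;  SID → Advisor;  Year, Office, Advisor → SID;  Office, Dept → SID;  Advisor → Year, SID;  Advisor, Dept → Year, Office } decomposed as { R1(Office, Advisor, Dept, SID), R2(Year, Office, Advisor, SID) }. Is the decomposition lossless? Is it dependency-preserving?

lossless and dependency-preserving

Lossless test: (Office, Advisor, SID)⁺ = {Year, Office, Advisor, SID}, which contains all of one fragment — lossless.
Dependency preservation: Advisor, Dept → Year, Office is not contained in any single fragment, but the restricted closure of its left-hand side across the fragments still reaches the right-hand side; the remaining FDs each lie inside some fragment. All dependencies are preserved.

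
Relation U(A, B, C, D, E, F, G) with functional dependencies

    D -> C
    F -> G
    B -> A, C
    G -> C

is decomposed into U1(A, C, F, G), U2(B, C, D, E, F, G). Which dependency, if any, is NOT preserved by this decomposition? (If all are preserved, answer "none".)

B -> A, C

Check B → A, C: no single fragment contains all of {A, B, C}, and the restricted closure of {B} across the fragments never reaches {A, C}.
D → C is preserved.
F → G is preserved.
G → C is preserved.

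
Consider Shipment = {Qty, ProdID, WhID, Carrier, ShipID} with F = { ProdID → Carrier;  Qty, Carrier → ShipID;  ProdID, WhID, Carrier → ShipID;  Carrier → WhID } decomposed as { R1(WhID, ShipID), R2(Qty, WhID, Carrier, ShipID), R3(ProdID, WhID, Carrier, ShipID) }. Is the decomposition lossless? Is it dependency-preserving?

lossy but dependency-preserving

Lossless test (chase): applying each FD to every pair of rows produces no changes in the tableau, so no row becomes fully distinguished — the join is lossy.
Dependency preservation: every FD's attributes lie within a single fragment, so each can be enforced locally — preserved.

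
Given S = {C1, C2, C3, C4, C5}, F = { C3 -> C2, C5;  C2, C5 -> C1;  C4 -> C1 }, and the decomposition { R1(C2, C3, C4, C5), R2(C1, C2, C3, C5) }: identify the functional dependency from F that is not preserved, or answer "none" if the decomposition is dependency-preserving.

C4 -> C1

Check C4 → C1: no single fragment contains all of {C1, C4}, and the restricted closure of {C4} across the fragments never reaches {C1}.
C3 → C2, C5 is preserved.
C2, C5 → C1 is preserved.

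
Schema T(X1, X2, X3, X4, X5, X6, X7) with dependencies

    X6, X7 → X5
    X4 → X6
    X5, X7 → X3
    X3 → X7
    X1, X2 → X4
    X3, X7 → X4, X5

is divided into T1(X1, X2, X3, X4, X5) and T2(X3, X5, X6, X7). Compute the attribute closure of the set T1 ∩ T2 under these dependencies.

X3, X4, X5, X6, X7

T1 ∩ T2 = {X3, X5}.
X3 → X7 applies, adding X7
X3, X7 → X4, X5 applies, adding X4
X4 → X6 applies, adding X6
Closure: {X3, X4, X5, X6, X7}.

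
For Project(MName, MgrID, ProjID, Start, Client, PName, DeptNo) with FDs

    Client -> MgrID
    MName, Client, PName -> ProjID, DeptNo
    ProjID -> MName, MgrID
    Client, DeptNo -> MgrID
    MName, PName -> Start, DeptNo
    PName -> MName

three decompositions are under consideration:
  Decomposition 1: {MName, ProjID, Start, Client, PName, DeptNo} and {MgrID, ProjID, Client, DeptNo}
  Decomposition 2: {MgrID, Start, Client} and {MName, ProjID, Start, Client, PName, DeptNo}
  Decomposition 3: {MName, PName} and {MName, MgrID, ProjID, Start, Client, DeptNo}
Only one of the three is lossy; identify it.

Decomposition 3

Decomposition 1: common = {ProjID, Client, DeptNo}, closure = {MName, MgrID, ProjID, Client, DeptNo} → lossless.
Decomposition 2: common = {Start, Client}, closure = {MgrID, Start, Client} → lossless.
Decomposition 3: common = {MName}, closure = {MName} → lossy.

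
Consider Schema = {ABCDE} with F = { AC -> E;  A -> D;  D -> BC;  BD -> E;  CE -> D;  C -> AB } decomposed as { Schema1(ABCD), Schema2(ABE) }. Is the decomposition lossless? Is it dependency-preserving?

lossless and dependency-preserving

Lossless test: (AB)⁺ = {ABCDE}, which contains all of one fragment — lossless.
Dependency preservation: AC → E; BD → E; CE → D are not contained in any single fragment, but the restricted closure of each left-hand side across the fragments still reaches the right-hand side; the remaining FDs each lie inside some fragment. All dependencies are preserved.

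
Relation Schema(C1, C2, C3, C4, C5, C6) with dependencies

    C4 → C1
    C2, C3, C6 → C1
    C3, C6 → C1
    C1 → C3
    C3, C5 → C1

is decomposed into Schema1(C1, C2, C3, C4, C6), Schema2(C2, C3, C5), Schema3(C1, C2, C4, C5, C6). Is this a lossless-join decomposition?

Yes

Chase test. Columns are C1, C2, C3, C4, C5, C6; row i has aⱼ where attribute j ∈ Schemai, else bᵢⱼ.
Initial tableau (one row per fragment):
  row 1: a1 a2 a3 a4 b15 a6
  row 2: b21 a2 a3 b24 a5 b26
  row 3: a1 a2 b33 a4 a5 a6
Rows 1 and 3 agree on C1; apply C1→C3 and equate their C3 entries.
Rows 2 and 3 agree on C3, C5; apply C3, C5→C1 and equate their C1 entries.
Row 3 is now all distinguished symbols — the join is lossless.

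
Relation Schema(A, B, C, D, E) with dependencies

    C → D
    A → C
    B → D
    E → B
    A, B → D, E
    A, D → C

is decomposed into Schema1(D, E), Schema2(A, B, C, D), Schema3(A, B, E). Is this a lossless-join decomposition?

Yes

Chase test. Columns are A, B, C, D, E; row i has aⱼ where attribute j ∈ Schemai, else bᵢⱼ.
Initial tableau (one row per fragment):
  row 1: b11 b12 b13 a4 a5
  row 2: a1 a2 a3 a4 b25
  row 3: a1 a2 b33 b34 a5
Rows 2 and 3 agree on A; apply A→C and equate their C entries.
Rows 2 and 3 agree on B; apply B→D and equate their D entries.
Rows 1 and 3 agree on E; apply E→B and equate their B entries.
Rows 2 and 3 agree on A, B; apply A, B→D, E and equate their D, E entries.
Row 2 is now all distinguished symbols — the join is lossless.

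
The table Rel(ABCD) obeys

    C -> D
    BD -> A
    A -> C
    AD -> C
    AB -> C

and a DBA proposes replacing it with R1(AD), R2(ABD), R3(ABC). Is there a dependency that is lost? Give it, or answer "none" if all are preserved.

C -> D

Check C → D: no single fragment contains all of {CD}, and the restricted closure of {C} across the fragments never reaches {D}.
BD → A is preserved.
A → C is preserved.
AD → C is preserved.
AB → C is preserved.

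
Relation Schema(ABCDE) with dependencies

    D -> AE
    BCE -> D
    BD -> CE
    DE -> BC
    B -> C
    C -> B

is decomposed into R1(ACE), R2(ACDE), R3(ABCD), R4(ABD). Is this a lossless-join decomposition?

Yes

Chase test. Columns are ABCDE; row i has aⱼ where attribute j ∈ Ri, else bᵢⱼ.
Initial tableau (one row per fragment):
  row 1: a1 b12 a3 b14 a5
  row 2: a1 b22 a3 a4 a5
  row 3: a1 a2 a3 a4 b35
  row 4: a1 a2 b43 a4 b45
Rows 2 and 3 agree on D; apply D→AE and equate their AE entries.
Rows 2 and 4 agree on D; apply D→AE and equate their AE entries.
Rows 3 and 4 agree on BD; apply BD→CE and equate their CE entries.
Rows 2 and 3 agree on DE; apply DE→BC and equate their BC entries.
Rows 1 and 2 agree on C; apply C→B and equate their B entries.
Rows 1 and 2 agree on BCE; apply BCE→D and equate their D entries.
Row 1 is now all distinguished symbols — the join is lossless.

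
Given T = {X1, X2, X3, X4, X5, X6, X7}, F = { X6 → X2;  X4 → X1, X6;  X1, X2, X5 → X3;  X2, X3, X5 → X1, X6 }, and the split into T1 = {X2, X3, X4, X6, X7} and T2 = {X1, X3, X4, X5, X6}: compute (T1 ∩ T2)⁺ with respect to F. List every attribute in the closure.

T1 ∩ T2 = {X3, X4, X6}.
X6 → X2 applies, adding X2
X4 → X1, X6 applies, adding X1
Closure: {X1, X2, X3, X4, X6}.

X1, X2, X3, X4, X6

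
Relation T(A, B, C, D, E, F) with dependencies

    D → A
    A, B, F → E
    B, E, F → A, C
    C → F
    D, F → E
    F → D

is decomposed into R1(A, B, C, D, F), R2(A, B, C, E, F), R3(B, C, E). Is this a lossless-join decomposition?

Yes

Chase test. Columns are A, B, C, D, E, F; row i has aⱼ where attribute j ∈ Ri, else bᵢⱼ.
Initial tableau (one row per fragment):
  row 1: a1 a2 a3 a4 b15 a6
  row 2: a1 a2 a3 b24 a5 a6
  row 3: b31 a2 a3 b34 a5 b36
Rows 1 and 2 agree on A, B, F; apply A, B, F→E and equate their E entries.
Rows 1 and 3 agree on C; apply C→F and equate their F entries.
Rows 1 and 2 agree on F; apply F→D and equate their D entries.
Rows 1 and 3 agree on F; apply F→D and equate their D entries.
Rows 1 and 3 agree on D; apply D→A and equate their A entries.
Row 1 is now all distinguished symbols — the join is lossless.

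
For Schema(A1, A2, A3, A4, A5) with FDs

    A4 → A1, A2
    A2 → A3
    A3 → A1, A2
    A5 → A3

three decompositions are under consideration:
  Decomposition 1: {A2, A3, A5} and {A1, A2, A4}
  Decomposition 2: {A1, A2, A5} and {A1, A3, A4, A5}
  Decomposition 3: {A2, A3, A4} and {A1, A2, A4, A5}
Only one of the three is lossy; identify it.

Decomposition 1: common = {A2}, closure = {A1, A2, A3} → lossy.
Decomposition 2: common = {A1, A5}, closure = {A1, A2, A3, A5} → lossless.
Decomposition 3: common = {A2, A4}, closure = {A1, A2, A3, A4} → lossless.

Decomposition 1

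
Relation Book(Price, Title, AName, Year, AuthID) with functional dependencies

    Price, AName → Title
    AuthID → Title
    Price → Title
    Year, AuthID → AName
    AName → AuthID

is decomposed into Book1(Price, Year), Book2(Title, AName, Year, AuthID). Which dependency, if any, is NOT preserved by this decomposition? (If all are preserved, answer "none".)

Price → Title

Check Price → Title: no single fragment contains all of {Price, Title}, and the restricted closure of {Price} across the fragments never reaches {Title}.
Price, AName → Title is preserved.
AuthID → Title is preserved.
Year, AuthID → AName is preserved.
AName → AuthID is preserved.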